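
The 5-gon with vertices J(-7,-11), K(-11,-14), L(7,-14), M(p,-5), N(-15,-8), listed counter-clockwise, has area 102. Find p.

-4

Write out the shoelace sum; only the two edges meeting at M involve p:
2·Area = [(7·(-5) − p·(-14)) + (p·(-8) − (-15)·(-5))] + 338
       = 6·p + 228 = 204
⇒ p = -4.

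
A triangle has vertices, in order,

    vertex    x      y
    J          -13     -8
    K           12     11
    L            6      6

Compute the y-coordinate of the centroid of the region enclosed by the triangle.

Apply the shoelace (surveyor's) formula. First the cross-terms c_i = x_i·y_{i+1} − x_{i+1}·y_i:
  -47, 6, 30  ⇒  2A = -11, A = -5.5.
Then Σ (y_i + y_{i+1})·c_i = -99, so ȳ = -99 / (6·(-5.5)) = 3.

3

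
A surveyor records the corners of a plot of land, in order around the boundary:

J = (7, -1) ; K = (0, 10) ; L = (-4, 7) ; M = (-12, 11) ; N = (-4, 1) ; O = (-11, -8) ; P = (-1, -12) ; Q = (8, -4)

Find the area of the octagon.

Apply the shoelace (surveyor's) formula: 2A = Σ (x_i·y_{i+1} − x_{i+1}·y_i), indices taken mod 8.
Cross-terms: 70, 40, 40, 32, 43, 124, 100, 20  ⇒  Σ = 469
Area = |Σ|/2 = 234.5.

234.5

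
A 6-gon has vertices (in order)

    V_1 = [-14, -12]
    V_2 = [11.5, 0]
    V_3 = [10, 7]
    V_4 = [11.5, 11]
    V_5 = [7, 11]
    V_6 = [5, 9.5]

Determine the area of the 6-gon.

191

V_1→V_2: (-14)(0) − (11.5)(-12) = 138
V_2→V_3: (11.5)(7) − (10)(0) = 80.5
V_3→V_4: (10)(11) − (11.5)(7) = 29.5
V_4→V_5: (11.5)(11) − (7)(11) = 49.5
V_5→V_6: (7)(9.5) − (5)(11) = 11.5
V_6→V_1: (5)(-12) − (-14)(9.5) = 73
Σ = 382
Area = |Σ|/2 = 191.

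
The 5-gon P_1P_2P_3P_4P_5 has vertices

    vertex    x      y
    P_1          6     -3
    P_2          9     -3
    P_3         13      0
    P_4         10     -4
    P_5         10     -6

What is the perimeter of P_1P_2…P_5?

|P_1P_2| = √((3)² + (0)²) = √9 = 3
|P_2P_3| = √((4)² + (3)²) = √25 = 5
|P_3P_4| = √((-3)² + (-4)²) = √25 = 5
|P_4P_5| = √((0)² + (-2)²) = √4 = 2
|P_5P_1| = √((-4)² + (3)²) = √25 = 5
Perimeter = 3 + 5 + 5 + 2 + 5 = 20.

20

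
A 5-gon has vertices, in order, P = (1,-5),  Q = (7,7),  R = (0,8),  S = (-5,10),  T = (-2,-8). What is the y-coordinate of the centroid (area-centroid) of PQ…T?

85/36

Apply Gauss's area formula. First the cross-terms c_i = x_i·y_{i+1} − x_{i+1}·y_i:
  42, 56, 40, 60, 18  ⇒  2A = 216, A = 108.
Then Σ (y_i + y_{i+1})·c_i = 1530, so ȳ = 1530 / (6·108) = 85/36.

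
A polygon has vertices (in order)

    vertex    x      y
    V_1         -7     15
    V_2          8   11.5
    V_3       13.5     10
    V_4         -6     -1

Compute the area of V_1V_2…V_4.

Apply the shoelace formula: 2A = Σ (x_i·y_{i+1} − x_{i+1}·y_i), indices taken mod 4.
V_1→V_2: (-7)(11.5) − (8)(15) = -200.5
V_2→V_3: (8)(10) − (13.5)(11.5) = -75.25
V_3→V_4: (13.5)(-1) − (-6)(10) = 46.5
V_4→V_1: (-6)(15) − (-7)(-1) = -97
Σ = -326.25
Area = |Σ|/2 = 163.125.

163.125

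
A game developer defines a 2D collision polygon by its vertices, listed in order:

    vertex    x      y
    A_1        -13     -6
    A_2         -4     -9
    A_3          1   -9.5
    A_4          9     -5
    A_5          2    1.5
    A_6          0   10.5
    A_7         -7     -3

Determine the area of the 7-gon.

Apply Gauss's area formula: 2A = Σ (x_i·y_{i+1} − x_{i+1}·y_i), indices taken mod 7.
Cross-terms: 93, 47, 80.5, 23.5, 21, 73.5, 3  ⇒  Σ = 341.5
Area = |Σ|/2 = 170.75.

170.75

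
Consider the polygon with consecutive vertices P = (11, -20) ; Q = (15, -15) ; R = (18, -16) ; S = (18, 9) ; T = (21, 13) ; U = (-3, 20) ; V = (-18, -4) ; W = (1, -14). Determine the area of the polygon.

Apply the surveyor's formula: 2A = Σ (x_i·y_{i+1} − x_{i+1}·y_i), indices taken mod 8.
P→Q: (11)(-15) − (15)(-20) = 135
Q→R: (15)(-16) − (18)(-15) = 30
R→S: (18)(9) − (18)(-16) = 450
S→T: (18)(13) − (21)(9) = 45
T→U: (21)(20) − (-3)(13) = 459
U→V: (-3)(-4) − (-18)(20) = 372
V→W: (-18)(-14) − (1)(-4) = 256
W→P: (1)(-20) − (11)(-14) = 134
Σ = 1881
Area = |Σ|/2 = 940.5.

940.5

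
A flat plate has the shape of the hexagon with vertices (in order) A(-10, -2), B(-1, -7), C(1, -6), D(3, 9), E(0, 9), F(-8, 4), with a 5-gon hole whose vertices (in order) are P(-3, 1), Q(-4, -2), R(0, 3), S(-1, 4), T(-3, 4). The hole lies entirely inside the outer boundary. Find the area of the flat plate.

122.5

Outer boundary:
Apply the surveyor's formula: 2A = Σ (x_i·y_{i+1} − x_{i+1}·y_i), indices taken mod 6.
Σ = (68) + (13) + (27) + (27) + (72) + (56) = 263
Area = |Σ|/2 = 131.5.
Hole:
Apply Gauss's area formula: 2A = Σ (x_i·y_{i+1} − x_{i+1}·y_i), indices taken mod 5.
Σ = (10) + (-12) + (3) + (8) + (9) = 18
Area = |Σ|/2 = 9.
Net area = 131.5 − 9 = 122.5.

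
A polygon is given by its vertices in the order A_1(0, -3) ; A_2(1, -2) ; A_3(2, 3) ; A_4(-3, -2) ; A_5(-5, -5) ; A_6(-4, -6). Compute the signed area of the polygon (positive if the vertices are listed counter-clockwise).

21

Apply the surveyor's formula: 2A = Σ (x_i·y_{i+1} − x_{i+1}·y_i), indices taken mod 6.
A_1→A_2: (0)(-2) − (1)(-3) = 3
A_2→A_3: (1)(3) − (2)(-2) = 7
A_3→A_4: (2)(-2) − (-3)(3) = 5
A_4→A_5: (-3)(-5) − (-5)(-2) = 5
A_5→A_6: (-5)(-6) − (-4)(-5) = 10
A_6→A_1: (-4)(-3) − (0)(-6) = 12
Σ = 42
Signed area = Σ/2 = 21 (positive ⇒ counter-clockwise traversal).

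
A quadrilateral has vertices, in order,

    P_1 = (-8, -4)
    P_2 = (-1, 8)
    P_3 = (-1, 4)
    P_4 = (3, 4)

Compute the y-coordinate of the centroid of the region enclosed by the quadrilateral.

88/45

Apply Gauss's area formula. First the cross-terms c_i = x_i·y_{i+1} − x_{i+1}·y_i:
  -68, 4, -16, 20  ⇒  2A = -60, A = -30.
Then Σ (y_i + y_{i+1})·c_i = -352, so ȳ = -352 / (6·(-30)) = 88/45.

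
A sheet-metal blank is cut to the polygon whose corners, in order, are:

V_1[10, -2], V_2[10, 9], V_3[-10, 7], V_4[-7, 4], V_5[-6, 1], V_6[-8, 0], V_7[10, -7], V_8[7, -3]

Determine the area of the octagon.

197.5

Apply the shoelace (surveyor's) formula: 2A = Σ (x_i·y_{i+1} − x_{i+1}·y_i), indices taken mod 8.
V_1→V_2: (10)(9) − (10)(-2) = 110
V_2→V_3: (10)(7) − (-10)(9) = 160
V_3→V_4: (-10)(4) − (-7)(7) = 9
V_4→V_5: (-7)(1) − (-6)(4) = 17
V_5→V_6: (-6)(0) − (-8)(1) = 8
V_6→V_7: (-8)(-7) − (10)(0) = 56
V_7→V_8: (10)(-3) − (7)(-7) = 19
V_8→V_1: (7)(-2) − (10)(-3) = 16
Σ = 395
Area = |Σ|/2 = 197.5.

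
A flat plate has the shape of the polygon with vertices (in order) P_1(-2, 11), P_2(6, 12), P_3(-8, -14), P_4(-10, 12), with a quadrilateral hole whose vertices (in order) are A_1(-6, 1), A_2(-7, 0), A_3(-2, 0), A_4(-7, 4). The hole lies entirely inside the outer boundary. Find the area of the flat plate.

192

Outer boundary:
Σ = (-90) + (12) + (-236) + (-86) = -400
Area = |Σ|/2 = 200.
Hole:
Apply Gauss's area formula: 2A = Σ (x_i·y_{i+1} − x_{i+1}·y_i), indices taken mod 4.
Σ = (7) + (0) + (-8) + (17) = 16
Area = |Σ|/2 = 8.
Net area = 200 − 8 = 192.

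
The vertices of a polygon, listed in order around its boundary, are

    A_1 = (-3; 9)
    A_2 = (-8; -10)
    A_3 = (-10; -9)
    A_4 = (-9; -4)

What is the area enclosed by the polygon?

30

Apply the shoelace (surveyor's) formula: 2A = Σ (x_i·y_{i+1} − x_{i+1}·y_i), indices taken mod 4.
Σ = (102) + (-28) + (-41) + (-93) = -60
Area = |Σ|/2 = 30.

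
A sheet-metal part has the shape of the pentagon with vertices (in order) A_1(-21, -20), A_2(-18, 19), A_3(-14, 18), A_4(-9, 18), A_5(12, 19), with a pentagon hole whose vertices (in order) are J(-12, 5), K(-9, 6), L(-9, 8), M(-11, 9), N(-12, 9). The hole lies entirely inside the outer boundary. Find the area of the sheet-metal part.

Outer boundary:
Apply the shoelace formula: 2A = Σ (x_i·y_{i+1} − x_{i+1}·y_i), indices taken mod 5.
A_1→A_2: (-21)(19) − (-18)(-20) = -759
A_2→A_3: (-18)(18) − (-14)(19) = -58
A_3→A_4: (-14)(18) − (-9)(18) = -90
A_4→A_5: (-9)(19) − (12)(18) = -387
A_5→A_1: (12)(-20) − (-21)(19) = 159
Σ = -1135
Area = |Σ|/2 = 567.5.
Hole:
Apply the surveyor's formula: 2A = Σ (x_i·y_{i+1} − x_{i+1}·y_i), indices taken mod 5.
Σ = (-27) + (-18) + (7) + (9) + (48) = 19
Area = |Σ|/2 = 9.5.
Net area = 567.5 − 9.5 = 558.

558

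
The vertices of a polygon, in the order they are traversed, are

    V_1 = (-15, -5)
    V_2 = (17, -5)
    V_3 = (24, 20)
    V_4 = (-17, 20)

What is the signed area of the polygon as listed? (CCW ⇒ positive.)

Cross-terms: 160, 460, 820, 385  ⇒  Σ = 1825
Signed area = Σ/2 = 912.5 (positive ⇒ counter-clockwise traversal).

912.5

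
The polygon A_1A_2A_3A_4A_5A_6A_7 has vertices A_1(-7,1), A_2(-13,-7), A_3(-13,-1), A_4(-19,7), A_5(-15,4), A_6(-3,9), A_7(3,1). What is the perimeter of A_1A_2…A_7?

|A_1A_2| = √((-6)² + (-8)²) = √100 = 10
|A_2A_3| = √((0)² + (6)²) = √36 = 6
|A_3A_4| = √((-6)² + (8)²) = √100 = 10
|A_4A_5| = √((4)² + (-3)²) = √25 = 5
|A_5A_6| = √((12)² + (5)²) = √169 = 13
|A_6A_7| = √((6)² + (-8)²) = √100 = 10
|A_7A_1| = √((-10)² + (0)²) = √100 = 10
Perimeter = 10 + 6 + 10 + 5 + 13 + 10 + 10 = 64.

64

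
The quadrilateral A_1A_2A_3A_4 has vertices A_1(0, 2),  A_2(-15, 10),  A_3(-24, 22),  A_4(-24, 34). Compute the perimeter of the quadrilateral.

84

|A_1A_2| = √((-15)² + (8)²) = √289 = 17
|A_2A_3| = √((-9)² + (12)²) = √225 = 15
|A_3A_4| = √((0)² + (12)²) = √144 = 12
|A_4A_1| = √((24)² + (-32)²) = √1600 = 40
Perimeter = 17 + 15 + 12 + 40 = 84.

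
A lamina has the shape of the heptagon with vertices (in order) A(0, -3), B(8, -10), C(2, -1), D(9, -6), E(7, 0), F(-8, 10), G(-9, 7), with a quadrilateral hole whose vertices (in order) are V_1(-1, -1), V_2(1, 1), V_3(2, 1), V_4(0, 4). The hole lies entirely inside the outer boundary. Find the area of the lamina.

97.5

Outer boundary:
Σ = (24) + (12) + (-3) + (42) + (70) + (34) + (27) = 206
Area = |Σ|/2 = 103.
Hole:
Σ = (0) + (-1) + (8) + (4) = 11
Area = |Σ|/2 = 5.5.
Net area = 103 − 5.5 = 97.5.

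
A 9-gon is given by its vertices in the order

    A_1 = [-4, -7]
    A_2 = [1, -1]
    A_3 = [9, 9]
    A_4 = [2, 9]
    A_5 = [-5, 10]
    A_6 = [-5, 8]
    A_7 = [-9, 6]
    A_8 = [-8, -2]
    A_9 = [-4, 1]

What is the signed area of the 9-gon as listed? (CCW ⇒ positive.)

145.5

Apply Gauss's area formula: 2A = Σ (x_i·y_{i+1} − x_{i+1}·y_i), indices taken mod 9.
Cross-terms: 11, 18, 63, 65, 10, 42, 66, -16, 32  ⇒  Σ = 291
Signed area = Σ/2 = 145.5 (positive ⇒ counter-clockwise traversal).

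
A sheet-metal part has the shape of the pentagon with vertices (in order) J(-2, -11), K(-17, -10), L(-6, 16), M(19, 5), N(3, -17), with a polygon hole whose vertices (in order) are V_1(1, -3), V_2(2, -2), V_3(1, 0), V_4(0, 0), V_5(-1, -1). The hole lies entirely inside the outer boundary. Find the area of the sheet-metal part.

Outer boundary:
J→K: (-2)(-10) − (-17)(-11) = -167
K→L: (-17)(16) − (-6)(-10) = -332
L→M: (-6)(5) − (19)(16) = -334
M→N: (19)(-17) − (3)(5) = -338
N→J: (3)(-11) − (-2)(-17) = -67
Σ = -1238
Area = |Σ|/2 = 619.
Hole:
Apply the surveyor's formula: 2A = Σ (x_i·y_{i+1} − x_{i+1}·y_i), indices taken mod 5.
V_1→V_2: (1)(-2) − (2)(-3) = 4
V_2→V_3: (2)(0) − (1)(-2) = 2
V_3→V_4: (1)(0) − (0)(0) = 0
V_4→V_5: (0)(-1) − (-1)(0) = 0
V_5→V_1: (-1)(-3) − (1)(-1) = 4
Σ = 10
Area = |Σ|/2 = 5.
Net area = 619 − 5 = 614.

614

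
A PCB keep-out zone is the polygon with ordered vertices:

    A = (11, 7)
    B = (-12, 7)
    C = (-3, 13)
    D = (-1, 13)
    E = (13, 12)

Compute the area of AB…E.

111

Apply the shoelace (surveyor's) formula: 2A = Σ (x_i·y_{i+1} − x_{i+1}·y_i), indices taken mod 5.
Σ = (161) + (-135) + (-26) + (-181) + (-41) = -222
Area = |Σ|/2 = 111.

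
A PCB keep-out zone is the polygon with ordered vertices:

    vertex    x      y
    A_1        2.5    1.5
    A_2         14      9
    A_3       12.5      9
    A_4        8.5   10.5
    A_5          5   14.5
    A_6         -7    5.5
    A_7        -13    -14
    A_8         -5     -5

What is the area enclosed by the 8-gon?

219.5

Apply Gauss's area formula: 2A = Σ (x_i·y_{i+1} − x_{i+1}·y_i), indices taken mod 8.
Cross-terms: 1.5, 13.5, 54.75, 70.75, 129, 169.5, -5, 5  ⇒  Σ = 439
Area = |Σ|/2 = 219.5.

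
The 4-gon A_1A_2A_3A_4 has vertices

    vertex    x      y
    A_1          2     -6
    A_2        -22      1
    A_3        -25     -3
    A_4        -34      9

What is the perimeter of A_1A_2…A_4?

|A_1A_2| = √((-24)² + (7)²) = √625 = 25
|A_2A_3| = √((-3)² + (-4)²) = √25 = 5
|A_3A_4| = √((-9)² + (12)²) = √225 = 15
|A_4A_1| = √((36)² + (-15)²) = √1521 = 39
Perimeter = 25 + 5 + 15 + 39 = 84.

84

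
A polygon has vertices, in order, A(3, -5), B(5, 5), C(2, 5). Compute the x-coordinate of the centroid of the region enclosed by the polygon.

10/3

Apply the shoelace formula. First the cross-terms c_i = x_i·y_{i+1} − x_{i+1}·y_i:
  40, 15, -25  ⇒  2A = 30, A = 15.
Then Σ (x_i + x_{i+1})·c_i = 300, so x̄ = 300 / (6·15) = 10/3.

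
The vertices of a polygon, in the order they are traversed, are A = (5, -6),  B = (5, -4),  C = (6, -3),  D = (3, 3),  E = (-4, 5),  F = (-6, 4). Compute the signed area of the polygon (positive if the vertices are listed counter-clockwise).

51.5

Apply the shoelace (surveyor's) formula: 2A = Σ (x_i·y_{i+1} − x_{i+1}·y_i), indices taken mod 6.
Cross-terms: 10, 9, 27, 27, 14, 16  ⇒  Σ = 103
Signed area = Σ/2 = 51.5 (positive ⇒ counter-clockwise traversal).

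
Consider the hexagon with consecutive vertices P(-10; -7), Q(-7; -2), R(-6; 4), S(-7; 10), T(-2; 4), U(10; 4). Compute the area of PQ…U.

Apply Gauss's area formula: 2A = Σ (x_i·y_{i+1} − x_{i+1}·y_i), indices taken mod 6.
Σ = (-29) + (-40) + (-32) + (-8) + (-48) + (-30) = -187
Area = |Σ|/2 = 93.5.

93.5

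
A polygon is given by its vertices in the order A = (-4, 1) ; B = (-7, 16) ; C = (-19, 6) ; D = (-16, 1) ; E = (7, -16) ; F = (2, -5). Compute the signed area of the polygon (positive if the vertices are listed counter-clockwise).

Apply the surveyor's formula: 2A = Σ (x_i·y_{i+1} − x_{i+1}·y_i), indices taken mod 6.
Σ = (-57) + (262) + (77) + (249) + (-3) + (-18) = 510
Signed area = Σ/2 = 255 (positive ⇒ counter-clockwise traversal).

255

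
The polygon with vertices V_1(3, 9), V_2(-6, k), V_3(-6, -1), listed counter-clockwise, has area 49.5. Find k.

Write out the shoelace sum; only the two edges meeting at V_2 involve k:
2·Area = [(3·k − (-6)·9) + ((-6)·(-1) − (-6)·k)] + -51
       = 9·k + 9 = 99
⇒ k = 10.

10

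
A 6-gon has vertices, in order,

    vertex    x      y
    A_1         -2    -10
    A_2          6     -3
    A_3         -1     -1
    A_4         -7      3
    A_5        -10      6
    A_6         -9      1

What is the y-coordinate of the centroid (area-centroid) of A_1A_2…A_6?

-490/171

Apply the shoelace (surveyor's) formula. First the cross-terms c_i = x_i·y_{i+1} − x_{i+1}·y_i:
  66, -9, -10, -12, 44, 92  ⇒  2A = 171, A = 85.5.
Then Σ (y_i + y_{i+1})·c_i = -1470, so ȳ = -1470 / (6·85.5) = -490/171.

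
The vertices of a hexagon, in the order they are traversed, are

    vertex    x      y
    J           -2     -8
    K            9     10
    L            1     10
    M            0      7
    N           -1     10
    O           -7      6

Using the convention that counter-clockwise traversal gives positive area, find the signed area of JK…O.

139

Apply Gauss's area formula: 2A = Σ (x_i·y_{i+1} − x_{i+1}·y_i), indices taken mod 6.
Σ = (52) + (80) + (7) + (7) + (64) + (68) = 278
Signed area = Σ/2 = 139 (positive ⇒ counter-clockwise traversal).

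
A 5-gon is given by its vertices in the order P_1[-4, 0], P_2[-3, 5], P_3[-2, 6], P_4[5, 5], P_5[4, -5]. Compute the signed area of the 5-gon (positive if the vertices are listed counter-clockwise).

Σ = (-20) + (-8) + (-40) + (-45) + (-20) = -133
Signed area = Σ/2 = -66.5 (negative ⇒ clockwise traversal).

-66.5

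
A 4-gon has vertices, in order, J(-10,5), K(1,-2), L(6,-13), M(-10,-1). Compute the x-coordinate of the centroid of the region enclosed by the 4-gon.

-267/91

Apply the shoelace formula. First the cross-terms c_i = x_i·y_{i+1} − x_{i+1}·y_i:
  15, -1, -136, -60  ⇒  2A = -182, A = -91.
Then Σ (x_i + x_{i+1})·c_i = 1602, so x̄ = 1602 / (6·(-91)) = -267/91.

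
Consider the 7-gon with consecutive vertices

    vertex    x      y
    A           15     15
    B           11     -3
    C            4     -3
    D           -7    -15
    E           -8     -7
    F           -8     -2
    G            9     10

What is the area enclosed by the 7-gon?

250

Apply the surveyor's formula: 2A = Σ (x_i·y_{i+1} − x_{i+1}·y_i), indices taken mod 7.
A→B: (15)(-3) − (11)(15) = -210
B→C: (11)(-3) − (4)(-3) = -21
C→D: (4)(-15) − (-7)(-3) = -81
D→E: (-7)(-7) − (-8)(-15) = -71
E→F: (-8)(-2) − (-8)(-7) = -40
F→G: (-8)(10) − (9)(-2) = -62
G→A: (9)(15) − (15)(10) = -15
Σ = -500
Area = |Σ|/2 = 250.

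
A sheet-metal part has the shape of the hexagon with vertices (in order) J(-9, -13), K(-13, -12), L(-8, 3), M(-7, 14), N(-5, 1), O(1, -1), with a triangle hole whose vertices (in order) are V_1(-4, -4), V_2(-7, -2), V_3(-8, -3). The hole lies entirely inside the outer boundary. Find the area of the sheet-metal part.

Outer boundary:
Apply the shoelace (surveyor's) formula: 2A = Σ (x_i·y_{i+1} − x_{i+1}·y_i), indices taken mod 6.
Cross-terms: -61, -135, -91, 63, 4, -22  ⇒  Σ = -242
Area = |Σ|/2 = 121.
Hole:
V_1→V_2: (-4)(-2) − (-7)(-4) = -20
V_2→V_3: (-7)(-3) − (-8)(-2) = 5
V_3→V_1: (-8)(-4) − (-4)(-3) = 20
Σ = 5
Area = |Σ|/2 = 2.5.
Net area = 121 − 2.5 = 118.5.

118.5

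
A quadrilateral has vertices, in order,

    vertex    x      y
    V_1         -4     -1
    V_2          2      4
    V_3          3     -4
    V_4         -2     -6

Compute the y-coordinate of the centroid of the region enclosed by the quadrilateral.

Apply the surveyor's formula. First the cross-terms c_i = x_i·y_{i+1} − x_{i+1}·y_i:
  -14, -20, -26, -22  ⇒  2A = -82, A = -41.
Then Σ (y_i + y_{i+1})·c_i = 372, so ȳ = 372 / (6·(-41)) = -62/41.

-62/41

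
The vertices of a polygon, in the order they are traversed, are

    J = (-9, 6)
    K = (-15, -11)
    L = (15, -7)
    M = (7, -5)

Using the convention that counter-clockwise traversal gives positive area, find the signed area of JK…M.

215

Σ = (189) + (270) + (-26) + (-3) = 430
Signed area = Σ/2 = 215 (positive ⇒ counter-clockwise traversal).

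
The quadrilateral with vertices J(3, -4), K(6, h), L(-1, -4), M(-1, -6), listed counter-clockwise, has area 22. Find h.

Write out the shoelace sum; only the two edges meeting at K involve h:
2·Area = [(3·h − 6·(-4)) + (6·(-4) − (-1)·h)] + 24
       = 4·h + 24 = 44
⇒ h = 5.

5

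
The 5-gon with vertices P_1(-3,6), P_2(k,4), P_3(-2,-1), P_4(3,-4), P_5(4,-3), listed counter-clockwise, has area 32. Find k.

The doubled signed area Σ (x_i y_{i+1} − x_{i+1} y_i) is linear in k.
With k=0 it equals 29; the coefficient of k is -7 (from the two edges through P_2).
So -7·k + 29 = 2·32 = 64 ⇒ k = -5.

-5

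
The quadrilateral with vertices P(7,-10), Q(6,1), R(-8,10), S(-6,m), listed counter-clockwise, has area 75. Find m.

Write out the shoelace sum; only the two edges meeting at S involve m:
2·Area = [((-8)·m − (-6)·10) + ((-6)·(-10) − 7·m)] + 135
       = -15·m + 255 = 150
⇒ m = 7.

7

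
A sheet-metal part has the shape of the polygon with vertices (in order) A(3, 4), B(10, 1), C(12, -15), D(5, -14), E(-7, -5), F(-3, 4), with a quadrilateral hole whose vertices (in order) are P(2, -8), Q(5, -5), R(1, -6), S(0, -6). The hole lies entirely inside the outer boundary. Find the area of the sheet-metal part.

235.5

Outer boundary:
Cross-terms: -37, -162, -93, -123, -43, -24  ⇒  Σ = -482
Area = |Σ|/2 = 241.
Hole:
Σ = (30) + (-25) + (-6) + (12) = 11
Area = |Σ|/2 = 5.5.
Net area = 241 − 5.5 = 235.5.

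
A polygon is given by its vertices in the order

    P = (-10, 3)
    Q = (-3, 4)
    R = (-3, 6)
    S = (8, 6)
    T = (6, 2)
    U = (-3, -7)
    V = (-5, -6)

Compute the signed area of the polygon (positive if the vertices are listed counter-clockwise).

Cross-terms: -31, -6, -66, -20, -36, -17, -75  ⇒  Σ = -251
Signed area = Σ/2 = -125.5 (negative ⇒ clockwise traversal).

-125.5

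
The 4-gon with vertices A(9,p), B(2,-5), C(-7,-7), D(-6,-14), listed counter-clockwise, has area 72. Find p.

-7

The doubled signed area Σ (x_i y_{i+1} − x_{i+1} y_i) is linear in p.
With p=0 it equals 88; the coefficient of p is -8 (from the two edges through A).
So -8·p + 88 = 2·72 = 144 ⇒ p = -7.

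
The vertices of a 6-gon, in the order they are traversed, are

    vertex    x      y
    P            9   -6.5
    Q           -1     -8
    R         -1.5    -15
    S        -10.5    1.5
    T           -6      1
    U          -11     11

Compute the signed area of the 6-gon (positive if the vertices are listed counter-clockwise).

Apply the surveyor's formula: 2A = Σ (x_i·y_{i+1} − x_{i+1}·y_i), indices taken mod 6.
Σ = (-78.5) + (3) + (-159.75) + (-1.5) + (-55) + (-27.5) = -319.25
Signed area = Σ/2 = -159.625 (negative ⇒ clockwise traversal).

-159.625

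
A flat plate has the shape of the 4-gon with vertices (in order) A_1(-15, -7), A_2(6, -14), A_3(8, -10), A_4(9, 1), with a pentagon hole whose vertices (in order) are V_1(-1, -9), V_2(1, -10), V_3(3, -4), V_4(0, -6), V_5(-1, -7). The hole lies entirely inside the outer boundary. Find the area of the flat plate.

Outer boundary:
Σ = (252) + (52) + (98) + (-48) = 354
Area = |Σ|/2 = 177.
Hole:
V_1→V_2: (-1)(-10) − (1)(-9) = 19
V_2→V_3: (1)(-4) − (3)(-10) = 26
V_3→V_4: (3)(-6) − (0)(-4) = -18
V_4→V_5: (0)(-7) − (-1)(-6) = -6
V_5→V_1: (-1)(-9) − (-1)(-7) = 2
Σ = 23
Area = |Σ|/2 = 11.5.
Net area = 177 − 11.5 = 165.5.

165.5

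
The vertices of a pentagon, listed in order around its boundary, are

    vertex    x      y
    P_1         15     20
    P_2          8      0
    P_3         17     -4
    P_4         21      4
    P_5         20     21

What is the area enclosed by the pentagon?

203

Apply the surveyor's formula: 2A = Σ (x_i·y_{i+1} − x_{i+1}·y_i), indices taken mod 5.
Σ = (-160) + (-32) + (152) + (361) + (85) = 406
Area = |Σ|/2 = 203.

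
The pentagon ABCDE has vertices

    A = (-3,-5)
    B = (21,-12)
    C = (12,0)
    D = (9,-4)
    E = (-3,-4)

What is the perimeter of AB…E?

|AB| = √((24)² + (-7)²) = √625 = 25
|BC| = √((-9)² + (12)²) = √225 = 15
|CD| = √((-3)² + (-4)²) = √25 = 5
|DE| = √((-12)² + (0)²) = √144 = 12
|EA| = √((0)² + (-1)²) = √1 = 1
Perimeter = 25 + 15 + 5 + 12 + 1 = 58.

58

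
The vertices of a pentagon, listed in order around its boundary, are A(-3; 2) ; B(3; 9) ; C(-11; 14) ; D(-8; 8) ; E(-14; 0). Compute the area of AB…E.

Apply the surveyor's formula: 2A = Σ (x_i·y_{i+1} − x_{i+1}·y_i), indices taken mod 5.
A→B: (-3)(9) − (3)(2) = -33
B→C: (3)(14) − (-11)(9) = 141
C→D: (-11)(8) − (-8)(14) = 24
D→E: (-8)(0) − (-14)(8) = 112
E→A: (-14)(2) − (-3)(0) = -28
Σ = 216
Area = |Σ|/2 = 108.

108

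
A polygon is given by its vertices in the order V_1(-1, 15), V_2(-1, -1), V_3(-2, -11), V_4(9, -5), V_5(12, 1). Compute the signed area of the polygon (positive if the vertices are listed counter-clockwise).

Apply the surveyor's formula: 2A = Σ (x_i·y_{i+1} − x_{i+1}·y_i), indices taken mod 5.
V_1→V_2: (-1)(-1) − (-1)(15) = 16
V_2→V_3: (-1)(-11) − (-2)(-1) = 9
V_3→V_4: (-2)(-5) − (9)(-11) = 109
V_4→V_5: (9)(1) − (12)(-5) = 69
V_5→V_1: (12)(15) − (-1)(1) = 181
Σ = 384
Signed area = Σ/2 = 192 (positive ⇒ counter-clockwise traversal).

192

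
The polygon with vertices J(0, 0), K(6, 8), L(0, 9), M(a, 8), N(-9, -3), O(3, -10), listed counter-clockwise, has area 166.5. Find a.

-9

The doubled signed area Σ (x_i y_{i+1} − x_{i+1} y_i) is linear in a.
With a=0 it equals 225; the coefficient of a is -12 (from the two edges through M).
So -12·a + 225 = 2·166.5 = 333 ⇒ a = -9.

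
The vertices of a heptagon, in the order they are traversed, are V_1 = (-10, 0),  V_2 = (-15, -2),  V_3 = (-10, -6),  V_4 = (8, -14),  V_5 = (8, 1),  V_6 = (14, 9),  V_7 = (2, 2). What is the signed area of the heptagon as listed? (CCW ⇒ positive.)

Apply the shoelace formula: 2A = Σ (x_i·y_{i+1} − x_{i+1}·y_i), indices taken mod 7.
Cross-terms: 20, 70, 188, 120, 58, 10, 20  ⇒  Σ = 486
Signed area = Σ/2 = 243 (positive ⇒ counter-clockwise traversal).

243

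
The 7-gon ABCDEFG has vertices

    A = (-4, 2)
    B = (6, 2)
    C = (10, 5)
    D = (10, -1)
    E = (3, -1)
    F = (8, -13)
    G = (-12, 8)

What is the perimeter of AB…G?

|AB| = √((10)² + (0)²) = √100 = 10
|BC| = √((4)² + (3)²) = √25 = 5
|CD| = √((0)² + (-6)²) = √36 = 6
|DE| = √((-7)² + (0)²) = √49 = 7
|EF| = √((5)² + (-12)²) = √169 = 13
|FG| = √((-20)² + (21)²) = √841 = 29
|GA| = √((8)² + (-6)²) = √100 = 10
Perimeter = 10 + 5 + 6 + 7 + 13 + 29 + 10 = 80.

80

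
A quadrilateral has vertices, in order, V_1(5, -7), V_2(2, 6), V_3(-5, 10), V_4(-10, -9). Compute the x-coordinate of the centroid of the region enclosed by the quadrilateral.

Apply the shoelace formula. First the cross-terms c_i = x_i·y_{i+1} − x_{i+1}·y_i:
  44, 50, 145, 115  ⇒  2A = 354, A = 177.
Then Σ (x_i + x_{i+1})·c_i = -2592, so x̄ = -2592 / (6·177) = -144/59.

-144/59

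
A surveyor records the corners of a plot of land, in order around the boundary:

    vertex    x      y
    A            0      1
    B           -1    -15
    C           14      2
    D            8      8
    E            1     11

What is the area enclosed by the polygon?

Apply the shoelace formula: 2A = Σ (x_i·y_{i+1} − x_{i+1}·y_i), indices taken mod 5.
Σ = (1) + (208) + (96) + (80) + (1) = 386
Area = |Σ|/2 = 193.

193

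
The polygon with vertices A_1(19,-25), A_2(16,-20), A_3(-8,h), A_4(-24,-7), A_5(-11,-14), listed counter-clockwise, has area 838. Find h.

The doubled signed area Σ (x_i y_{i+1} − x_{i+1} y_i) is linear in h.
With h=0 it equals 716; the coefficient of h is 40 (from the two edges through A_3).
So 40·h + 716 = 2·838 = 1676 ⇒ h = 24.

24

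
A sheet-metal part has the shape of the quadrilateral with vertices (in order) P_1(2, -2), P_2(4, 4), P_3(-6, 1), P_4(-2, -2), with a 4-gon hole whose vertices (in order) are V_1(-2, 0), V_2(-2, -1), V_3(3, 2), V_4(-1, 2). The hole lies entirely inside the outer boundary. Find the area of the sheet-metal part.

Outer boundary:
Σ = (16) + (28) + (14) + (8) = 66
Area = |Σ|/2 = 33.
Hole:
Σ = (2) + (-1) + (8) + (4) = 13
Area = |Σ|/2 = 6.5.
Net area = 33 − 6.5 = 26.5.

26.5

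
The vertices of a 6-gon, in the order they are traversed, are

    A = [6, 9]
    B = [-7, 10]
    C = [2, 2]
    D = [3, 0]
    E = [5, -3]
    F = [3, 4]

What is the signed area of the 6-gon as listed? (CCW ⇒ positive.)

53

Σ = (123) + (-34) + (-6) + (-9) + (29) + (3) = 106
Signed area = Σ/2 = 53 (positive ⇒ counter-clockwise traversal).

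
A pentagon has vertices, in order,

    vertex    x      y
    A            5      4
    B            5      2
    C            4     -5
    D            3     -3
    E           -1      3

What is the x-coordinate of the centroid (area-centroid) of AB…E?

Apply Gauss's area formula. First the cross-terms c_i = x_i·y_{i+1} − x_{i+1}·y_i:
  -10, -33, 3, 6, -19  ⇒  2A = -53, A = -26.5.
Then Σ (x_i + x_{i+1})·c_i = -440, so x̄ = -440 / (6·(-26.5)) = 440/159.

440/159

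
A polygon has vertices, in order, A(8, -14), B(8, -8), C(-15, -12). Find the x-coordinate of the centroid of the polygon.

1/3

Apply the shoelace formula. First the cross-terms c_i = x_i·y_{i+1} − x_{i+1}·y_i:
  48, -216, 306  ⇒  2A = 138, A = 69.
Then Σ (x_i + x_{i+1})·c_i = 138, so x̄ = 138 / (6·69) = 1/3.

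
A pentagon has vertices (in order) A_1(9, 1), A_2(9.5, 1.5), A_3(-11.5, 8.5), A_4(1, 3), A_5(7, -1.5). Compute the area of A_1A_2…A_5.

Apply the surveyor's formula: 2A = Σ (x_i·y_{i+1} − x_{i+1}·y_i), indices taken mod 5.
Σ = (4) + (98) + (-43) + (-22.5) + (20.5) = 57
Area = |Σ|/2 = 28.5.

28.5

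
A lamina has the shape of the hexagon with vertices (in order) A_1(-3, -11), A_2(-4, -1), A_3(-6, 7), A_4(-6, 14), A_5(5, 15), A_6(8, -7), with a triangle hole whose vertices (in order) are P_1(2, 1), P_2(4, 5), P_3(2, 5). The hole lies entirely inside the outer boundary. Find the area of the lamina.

Outer boundary:
A_1→A_2: (-3)(-1) − (-4)(-11) = -41
A_2→A_3: (-4)(7) − (-6)(-1) = -34
A_3→A_4: (-6)(14) − (-6)(7) = -42
A_4→A_5: (-6)(15) − (5)(14) = -160
A_5→A_6: (5)(-7) − (8)(15) = -155
A_6→A_1: (8)(-11) − (-3)(-7) = -109
Σ = -541
Area = |Σ|/2 = 270.5.
Hole:
Apply the shoelace (surveyor's) formula: 2A = Σ (x_i·y_{i+1} − x_{i+1}·y_i), indices taken mod 3.
P_1→P_2: (2)(5) − (4)(1) = 6
P_2→P_3: (4)(5) − (2)(5) = 10
P_3→P_1: (2)(1) − (2)(5) = -8
Σ = 8
Area = |Σ|/2 = 4.
Net area = 270.5 − 4 = 266.5.

266.5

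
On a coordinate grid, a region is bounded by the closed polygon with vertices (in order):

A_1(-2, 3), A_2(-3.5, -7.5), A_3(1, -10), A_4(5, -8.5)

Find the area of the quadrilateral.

Σ = (25.5) + (42.5) + (41.5) + (-2) = 107.5
Area = |Σ|/2 = 53.75.

53.75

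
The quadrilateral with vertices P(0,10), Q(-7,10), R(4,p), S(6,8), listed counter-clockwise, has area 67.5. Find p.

-1

The doubled signed area Σ (x_i y_{i+1} − x_{i+1} y_i) is linear in p.
With p=0 it equals 122; the coefficient of p is -13 (from the two edges through R).
So -13·p + 122 = 2·67.5 = 135 ⇒ p = -1.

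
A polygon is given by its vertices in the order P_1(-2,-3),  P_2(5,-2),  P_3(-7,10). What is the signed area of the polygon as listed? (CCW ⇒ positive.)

Apply the shoelace formula: 2A = Σ (x_i·y_{i+1} − x_{i+1}·y_i), indices taken mod 3.
Cross-terms: 19, 36, 41  ⇒  Σ = 96
Signed area = Σ/2 = 48 (positive ⇒ counter-clockwise traversal).

48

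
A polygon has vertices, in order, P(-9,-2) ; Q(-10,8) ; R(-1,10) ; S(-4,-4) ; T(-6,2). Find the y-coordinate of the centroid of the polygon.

Apply the surveyor's formula. First the cross-terms c_i = x_i·y_{i+1} − x_{i+1}·y_i:
  -92, -92, 44, -32, 30  ⇒  2A = -142, A = -71.
Then Σ (y_i + y_{i+1})·c_i = -1880, so ȳ = -1880 / (6·(-71)) = 940/213.

940/213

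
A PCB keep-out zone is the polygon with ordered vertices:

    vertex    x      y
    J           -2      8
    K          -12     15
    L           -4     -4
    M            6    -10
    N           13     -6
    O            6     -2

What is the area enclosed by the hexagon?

193

Σ = (66) + (108) + (64) + (94) + (10) + (44) = 386
Area = |Σ|/2 = 193.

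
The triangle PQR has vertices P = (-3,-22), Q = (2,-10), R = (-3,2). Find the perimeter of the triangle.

|PQ| = √((5)² + (12)²) = √169 = 13
|QR| = √((-5)² + (12)²) = √169 = 13
|RP| = √((0)² + (-24)²) = √576 = 24
Perimeter = 13 + 13 + 24 = 50.

50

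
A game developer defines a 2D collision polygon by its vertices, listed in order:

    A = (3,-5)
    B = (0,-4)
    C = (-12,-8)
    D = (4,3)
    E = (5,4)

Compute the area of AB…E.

Apply the shoelace formula: 2A = Σ (x_i·y_{i+1} − x_{i+1}·y_i), indices taken mod 5.
A→B: (3)(-4) − (0)(-5) = -12
B→C: (0)(-8) − (-12)(-4) = -48
C→D: (-12)(3) − (4)(-8) = -4
D→E: (4)(4) − (5)(3) = 1
E→A: (5)(-5) − (3)(4) = -37
Σ = -100
Area = |Σ|/2 = 50.

50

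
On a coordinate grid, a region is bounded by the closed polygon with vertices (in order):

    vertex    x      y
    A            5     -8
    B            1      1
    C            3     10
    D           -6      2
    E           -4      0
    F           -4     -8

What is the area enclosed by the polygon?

99

Apply Gauss's area formula: 2A = Σ (x_i·y_{i+1} − x_{i+1}·y_i), indices taken mod 6.
Σ = (13) + (7) + (66) + (8) + (32) + (72) = 198
Area = |Σ|/2 = 99.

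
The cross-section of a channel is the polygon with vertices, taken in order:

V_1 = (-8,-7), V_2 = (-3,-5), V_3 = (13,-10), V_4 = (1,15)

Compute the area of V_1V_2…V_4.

216

Σ = (19) + (95) + (205) + (113) = 432
Area = |Σ|/2 = 216.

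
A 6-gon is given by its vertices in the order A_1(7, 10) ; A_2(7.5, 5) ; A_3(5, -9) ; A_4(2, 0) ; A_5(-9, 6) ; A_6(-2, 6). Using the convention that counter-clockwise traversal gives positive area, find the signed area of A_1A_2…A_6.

Apply the shoelace (surveyor's) formula: 2A = Σ (x_i·y_{i+1} − x_{i+1}·y_i), indices taken mod 6.
Σ = (-40) + (-92.5) + (18) + (12) + (-42) + (-62) = -206.5
Signed area = Σ/2 = -103.25 (negative ⇒ clockwise traversal).

-103.25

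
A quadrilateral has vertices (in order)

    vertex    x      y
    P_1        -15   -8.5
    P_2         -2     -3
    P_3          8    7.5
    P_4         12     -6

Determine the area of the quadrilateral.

Σ = (28) + (9) + (-138) + (-192) = -293
Area = |Σ|/2 = 146.5.

146.5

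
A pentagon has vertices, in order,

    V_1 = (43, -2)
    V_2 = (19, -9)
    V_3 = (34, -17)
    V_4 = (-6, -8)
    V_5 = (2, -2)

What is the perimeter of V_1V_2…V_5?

|V_1V_2| = √((-24)² + (-7)²) = √625 = 25
|V_2V_3| = √((15)² + (-8)²) = √289 = 17
|V_3V_4| = √((-40)² + (9)²) = √1681 = 41
|V_4V_5| = √((8)² + (6)²) = √100 = 10
|V_5V_1| = √((41)² + (0)²) = √1681 = 41
Perimeter = 25 + 17 + 41 + 10 + 41 = 134.

134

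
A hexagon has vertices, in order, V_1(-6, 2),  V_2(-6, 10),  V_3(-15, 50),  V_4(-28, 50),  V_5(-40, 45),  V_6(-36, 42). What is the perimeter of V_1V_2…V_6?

|V_1V_2| = √((0)² + (8)²) = √64 = 8
|V_2V_3| = √((-9)² + (40)²) = √1681 = 41
|V_3V_4| = √((-13)² + (0)²) = √169 = 13
|V_4V_5| = √((-12)² + (-5)²) = √169 = 13
|V_5V_6| = √((4)² + (-3)²) = √25 = 5
|V_6V_1| = √((30)² + (-40)²) = √2500 = 50
Perimeter = 8 + 41 + 13 + 13 + 5 + 50 = 130.

130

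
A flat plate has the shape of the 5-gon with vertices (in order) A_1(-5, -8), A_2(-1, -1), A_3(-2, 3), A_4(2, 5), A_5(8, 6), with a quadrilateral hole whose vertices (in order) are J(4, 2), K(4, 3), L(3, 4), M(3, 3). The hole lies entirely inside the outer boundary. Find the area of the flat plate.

Outer boundary:
Cross-terms: -3, -5, -16, -28, -34  ⇒  Σ = -86
Area = |Σ|/2 = 43.
Hole:
J→K: (4)(3) − (4)(2) = 4
K→L: (4)(4) − (3)(3) = 7
L→M: (3)(3) − (3)(4) = -3
M→J: (3)(2) − (4)(3) = -6
Σ = 2
Area = |Σ|/2 = 1.
Net area = 43 − 1 = 42.

42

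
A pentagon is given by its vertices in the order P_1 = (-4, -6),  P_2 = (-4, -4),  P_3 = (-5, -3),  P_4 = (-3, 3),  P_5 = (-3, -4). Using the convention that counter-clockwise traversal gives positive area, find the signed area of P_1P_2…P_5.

Apply the shoelace formula: 2A = Σ (x_i·y_{i+1} − x_{i+1}·y_i), indices taken mod 5.
Cross-terms: -8, -8, -24, 21, 2  ⇒  Σ = -17
Signed area = Σ/2 = -8.5 (negative ⇒ clockwise traversal).

-8.5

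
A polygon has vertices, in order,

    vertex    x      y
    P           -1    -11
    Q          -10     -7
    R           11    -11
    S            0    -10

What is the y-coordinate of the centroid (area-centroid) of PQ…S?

Apply Gauss's area formula. First the cross-terms c_i = x_i·y_{i+1} − x_{i+1}·y_i:
  -103, 187, -110, -10  ⇒  2A = -36, A = -18.
Then Σ (y_i + y_{i+1})·c_i = 1008, so ȳ = 1008 / (6·(-18)) = -28/3.

-28/3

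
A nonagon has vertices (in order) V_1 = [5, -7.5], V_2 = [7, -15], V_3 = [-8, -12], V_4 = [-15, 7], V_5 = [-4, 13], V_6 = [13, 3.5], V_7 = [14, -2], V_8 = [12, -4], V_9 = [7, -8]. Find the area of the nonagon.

500

Apply Gauss's area formula: 2A = Σ (x_i·y_{i+1} − x_{i+1}·y_i), indices taken mod 9.
Σ = (-22.5) + (-204) + (-236) + (-167) + (-183) + (-75) + (-32) + (-68) + (-12.5) = -1000
Area = |Σ|/2 = 500.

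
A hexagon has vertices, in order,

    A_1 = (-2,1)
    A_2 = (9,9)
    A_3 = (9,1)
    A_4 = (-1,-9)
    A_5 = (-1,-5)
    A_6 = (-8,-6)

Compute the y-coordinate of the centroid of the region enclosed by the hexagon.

Apply the shoelace formula. First the cross-terms c_i = x_i·y_{i+1} − x_{i+1}·y_i:
  -27, -72, -80, -4, -34, -20  ⇒  2A = -237, A = -118.5.
Then Σ (y_i + y_{i+1})·c_i = 180, so ȳ = 180 / (6·(-118.5)) = -20/79.

-20/79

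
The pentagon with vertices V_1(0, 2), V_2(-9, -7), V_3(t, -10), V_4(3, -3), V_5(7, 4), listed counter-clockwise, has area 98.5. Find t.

Write out the shoelace sum; only the two edges meeting at V_3 involve t:
2·Area = [((-9)·(-10) − t·(-7)) + (t·(-3) − 3·(-10))] + 65
       = 4·t + 185 = 197
⇒ t = 3.

3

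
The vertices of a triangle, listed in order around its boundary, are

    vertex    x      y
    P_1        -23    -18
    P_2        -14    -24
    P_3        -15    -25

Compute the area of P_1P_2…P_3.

Apply the shoelace formula: 2A = Σ (x_i·y_{i+1} − x_{i+1}·y_i), indices taken mod 3.
Cross-terms: 300, -10, -305  ⇒  Σ = -15
Area = |Σ|/2 = 7.5.

7.5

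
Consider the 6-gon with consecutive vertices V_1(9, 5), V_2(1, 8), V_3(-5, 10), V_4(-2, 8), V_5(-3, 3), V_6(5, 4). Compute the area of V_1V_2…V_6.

38.5

Apply the surveyor's formula: 2A = Σ (x_i·y_{i+1} − x_{i+1}·y_i), indices taken mod 6.
Σ = (67) + (50) + (-20) + (18) + (-27) + (-11) = 77
Area = |Σ|/2 = 38.5.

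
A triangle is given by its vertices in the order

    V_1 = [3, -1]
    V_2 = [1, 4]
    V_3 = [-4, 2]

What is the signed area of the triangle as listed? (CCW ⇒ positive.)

14.5

Σ = (13) + (18) + (-2) = 29
Signed area = Σ/2 = 14.5 (positive ⇒ counter-clockwise traversal).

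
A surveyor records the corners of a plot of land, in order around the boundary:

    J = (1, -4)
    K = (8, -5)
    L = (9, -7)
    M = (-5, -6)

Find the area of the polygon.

23.5

Σ = (27) + (-11) + (-89) + (26) = -47
Area = |Σ|/2 = 23.5.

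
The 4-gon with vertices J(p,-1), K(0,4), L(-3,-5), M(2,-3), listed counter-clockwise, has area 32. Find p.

The doubled signed area Σ (x_i y_{i+1} − x_{i+1} y_i) is linear in p.
With p=0 it equals 29; the coefficient of p is 7 (from the two edges through J).
So 7·p + 29 = 2·32 = 64 ⇒ p = 5.

5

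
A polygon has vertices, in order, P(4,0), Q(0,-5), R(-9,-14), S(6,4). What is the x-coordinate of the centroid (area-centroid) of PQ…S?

Apply the shoelace (surveyor's) formula. First the cross-terms c_i = x_i·y_{i+1} − x_{i+1}·y_i:
  -20, -45, 48, -16  ⇒  2A = -33, A = -16.5.
Then Σ (x_i + x_{i+1})·c_i = 21, so x̄ = 21 / (6·(-16.5)) = -7/33.

-7/33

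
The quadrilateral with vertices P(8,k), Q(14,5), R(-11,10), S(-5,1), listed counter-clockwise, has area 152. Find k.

The doubled signed area Σ (x_i y_{i+1} − x_{i+1} y_i) is linear in k.
With k=0 it equals 266; the coefficient of k is -19 (from the two edges through P).
So -19·k + 266 = 2·152 = 304 ⇒ k = -2.

-2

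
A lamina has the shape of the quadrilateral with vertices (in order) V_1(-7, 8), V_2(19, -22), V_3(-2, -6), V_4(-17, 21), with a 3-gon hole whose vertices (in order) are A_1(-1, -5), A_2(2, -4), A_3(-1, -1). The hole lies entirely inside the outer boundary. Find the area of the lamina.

138.5

Outer boundary:
Apply the shoelace formula: 2A = Σ (x_i·y_{i+1} − x_{i+1}·y_i), indices taken mod 4.
Σ = (2) + (-158) + (-144) + (11) = -289
Area = |Σ|/2 = 144.5.
Hole:
Apply Gauss's area formula: 2A = Σ (x_i·y_{i+1} − x_{i+1}·y_i), indices taken mod 3.
Σ = (14) + (-6) + (4) = 12
Area = |Σ|/2 = 6.
Net area = 144.5 − 6 = 138.5.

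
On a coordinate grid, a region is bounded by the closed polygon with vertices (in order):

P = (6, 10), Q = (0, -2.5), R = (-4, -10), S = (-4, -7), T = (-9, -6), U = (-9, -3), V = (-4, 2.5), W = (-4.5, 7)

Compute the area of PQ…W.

120.625

Apply the shoelace (surveyor's) formula: 2A = Σ (x_i·y_{i+1} − x_{i+1}·y_i), indices taken mod 8.
Σ = (-15) + (-10) + (-12) + (-39) + (-27) + (-34.5) + (-16.75) + (-87) = -241.25
Area = |Σ|/2 = 120.625.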